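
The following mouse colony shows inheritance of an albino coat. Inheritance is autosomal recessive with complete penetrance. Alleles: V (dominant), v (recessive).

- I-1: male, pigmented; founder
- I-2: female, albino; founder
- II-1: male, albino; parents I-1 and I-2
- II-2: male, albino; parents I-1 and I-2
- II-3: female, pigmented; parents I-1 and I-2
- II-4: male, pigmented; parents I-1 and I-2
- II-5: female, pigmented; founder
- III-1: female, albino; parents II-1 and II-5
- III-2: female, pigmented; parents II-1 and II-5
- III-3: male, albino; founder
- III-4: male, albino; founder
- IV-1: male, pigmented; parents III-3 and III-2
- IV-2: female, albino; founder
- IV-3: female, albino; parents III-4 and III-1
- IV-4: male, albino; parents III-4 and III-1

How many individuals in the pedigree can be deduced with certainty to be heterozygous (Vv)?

6

Obligate heterozygotes: I-1 is pigmented so carries V and passed v to II-1 (vv), so I-1 is Vv; II-3 is pigmented so carries V and received v from I-2 (vv), so II-3 is Vv; II-4 is pigmented so carries V and received v from I-2 (vv), so II-4 is Vv; II-5 is pigmented so carries V and passed v to III-1 (vv), so II-5 is Vv; III-2 is pigmented so carries V and received v from II-1 (vv), so III-2 is Vv; IV-1 is pigmented so carries V and received v from III-3 (vv), so IV-1 is Vv.
Every other individual is either homozygous by phenotype or has at least one consistent homozygous assignment, so the count is 6.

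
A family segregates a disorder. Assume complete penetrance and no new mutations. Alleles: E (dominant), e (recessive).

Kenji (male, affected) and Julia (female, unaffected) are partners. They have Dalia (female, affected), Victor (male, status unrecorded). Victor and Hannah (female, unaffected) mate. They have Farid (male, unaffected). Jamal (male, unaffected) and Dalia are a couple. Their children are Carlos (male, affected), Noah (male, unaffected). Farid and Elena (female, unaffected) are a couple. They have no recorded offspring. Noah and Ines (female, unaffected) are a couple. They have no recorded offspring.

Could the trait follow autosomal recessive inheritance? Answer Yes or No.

Yes

A consistent assignment under autosomal recessive exists: Kenji ee, Julia Ee, Dalia ee, Victor Ee, Hannah EE, Jamal Ee, Farid EE, Elena EE, Carlos ee, Noah Ee, Ines EE.
In this assignment every recorded phenotype matches its genotype and every non-founder's genotype is obtainable from its parents' genotypes, so the pedigree is consistent.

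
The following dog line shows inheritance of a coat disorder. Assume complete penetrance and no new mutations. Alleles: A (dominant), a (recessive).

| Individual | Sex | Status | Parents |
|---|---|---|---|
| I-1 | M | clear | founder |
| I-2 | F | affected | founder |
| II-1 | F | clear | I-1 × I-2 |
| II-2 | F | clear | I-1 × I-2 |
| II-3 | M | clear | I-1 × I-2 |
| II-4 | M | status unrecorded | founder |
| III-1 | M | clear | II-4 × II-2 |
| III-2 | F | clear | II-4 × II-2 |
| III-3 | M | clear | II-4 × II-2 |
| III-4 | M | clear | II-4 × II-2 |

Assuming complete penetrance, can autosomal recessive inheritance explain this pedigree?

Yes

A consistent assignment under autosomal recessive exists: I-1 AA, I-2 aa, II-1 Aa, II-2 Aa, II-3 Aa, II-4 AA, III-1 AA, III-2 AA, III-3 AA, III-4 AA.
In this assignment every recorded phenotype matches its genotype and every non-founder's genotype is obtainable from its parents' genotypes, so the pedigree is consistent.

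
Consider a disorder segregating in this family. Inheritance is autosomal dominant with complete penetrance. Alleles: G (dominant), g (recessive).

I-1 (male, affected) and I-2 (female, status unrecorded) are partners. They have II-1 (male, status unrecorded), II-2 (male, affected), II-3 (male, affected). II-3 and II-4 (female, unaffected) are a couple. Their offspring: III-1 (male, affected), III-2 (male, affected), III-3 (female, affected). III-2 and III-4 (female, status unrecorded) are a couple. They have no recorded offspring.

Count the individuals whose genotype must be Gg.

Obligate heterozygotes: III-1 is affected so carries G and received g from II-4 (gg), so III-1 is Gg; III-2 is affected so carries G and received g from II-4 (gg), so III-2 is Gg; III-3 is affected so carries G and received g from II-4 (gg), so III-3 is Gg.
Every other individual is either homozygous by phenotype or has at least one consistent homozygous assignment, so the count is 3.

3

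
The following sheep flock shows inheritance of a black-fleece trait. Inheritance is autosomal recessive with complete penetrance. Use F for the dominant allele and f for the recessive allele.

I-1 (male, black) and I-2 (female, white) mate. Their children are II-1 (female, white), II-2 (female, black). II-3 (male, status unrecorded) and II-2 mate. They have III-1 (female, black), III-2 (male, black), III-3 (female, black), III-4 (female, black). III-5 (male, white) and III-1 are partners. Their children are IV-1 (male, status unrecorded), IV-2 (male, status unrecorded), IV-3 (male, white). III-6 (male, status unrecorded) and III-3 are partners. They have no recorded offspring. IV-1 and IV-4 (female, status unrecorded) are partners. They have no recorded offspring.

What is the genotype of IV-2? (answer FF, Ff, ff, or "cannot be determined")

cannot be determined

IV-2's phenotype is unrecorded, and no parent or child forces a single allele at both positions; consistent genotype assignments exist with IV-2 as Ff or ff.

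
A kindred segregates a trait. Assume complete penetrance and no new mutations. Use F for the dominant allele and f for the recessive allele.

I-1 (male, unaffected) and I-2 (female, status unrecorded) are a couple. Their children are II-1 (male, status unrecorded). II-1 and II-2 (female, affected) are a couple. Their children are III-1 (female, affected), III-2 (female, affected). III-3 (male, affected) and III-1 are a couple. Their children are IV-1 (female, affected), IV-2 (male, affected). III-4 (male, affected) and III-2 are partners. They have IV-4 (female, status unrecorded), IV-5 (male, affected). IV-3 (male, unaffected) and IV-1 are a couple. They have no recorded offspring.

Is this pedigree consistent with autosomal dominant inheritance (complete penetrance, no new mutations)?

Yes

A consistent assignment under autosomal dominant exists: I-1 ff, I-2 FF, II-1 Ff, II-2 FF, III-1 FF, III-2 FF, III-3 FF, III-4 FF, IV-1 FF, IV-2 FF, IV-3 ff, IV-4 FF, IV-5 FF.
In this assignment every recorded phenotype matches its genotype and every non-founder's genotype is obtainable from its parents' genotypes, so the pedigree is consistent.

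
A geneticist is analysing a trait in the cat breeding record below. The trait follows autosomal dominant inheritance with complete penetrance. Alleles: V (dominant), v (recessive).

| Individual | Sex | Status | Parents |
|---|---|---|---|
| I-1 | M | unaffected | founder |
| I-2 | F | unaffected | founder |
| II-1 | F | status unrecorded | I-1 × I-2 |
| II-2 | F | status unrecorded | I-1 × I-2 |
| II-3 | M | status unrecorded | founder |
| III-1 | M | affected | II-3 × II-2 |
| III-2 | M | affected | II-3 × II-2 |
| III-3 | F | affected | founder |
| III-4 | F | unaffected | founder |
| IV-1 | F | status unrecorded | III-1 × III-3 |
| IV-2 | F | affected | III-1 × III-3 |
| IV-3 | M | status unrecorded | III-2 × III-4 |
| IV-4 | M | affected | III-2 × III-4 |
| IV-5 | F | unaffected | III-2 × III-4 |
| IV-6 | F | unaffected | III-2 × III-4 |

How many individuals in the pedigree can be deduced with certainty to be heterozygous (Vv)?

Obligate heterozygotes: III-1 is affected so carries V and received v from II-2 (vv), so III-1 is Vv; III-2 is affected so carries V and received v from II-2 (vv), so III-2 is Vv; IV-4 is affected so carries V and received v from III-4 (vv), so IV-4 is Vv.
Every other individual is either homozygous by phenotype or has at least one consistent homozygous assignment, so the count is 3.

3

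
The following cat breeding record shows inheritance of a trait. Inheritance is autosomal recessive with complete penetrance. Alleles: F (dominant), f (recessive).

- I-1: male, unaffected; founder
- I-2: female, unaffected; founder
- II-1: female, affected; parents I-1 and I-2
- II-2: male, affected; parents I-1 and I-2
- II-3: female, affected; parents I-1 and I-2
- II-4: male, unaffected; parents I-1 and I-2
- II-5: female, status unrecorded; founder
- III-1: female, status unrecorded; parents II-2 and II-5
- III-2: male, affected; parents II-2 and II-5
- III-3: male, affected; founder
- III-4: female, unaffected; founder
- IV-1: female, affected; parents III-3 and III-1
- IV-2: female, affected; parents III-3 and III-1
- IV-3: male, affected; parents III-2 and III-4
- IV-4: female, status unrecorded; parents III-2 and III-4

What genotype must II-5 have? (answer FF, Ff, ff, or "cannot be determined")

cannot be determined

II-5's phenotype is unrecorded, and no parent or child forces a single allele at both positions; consistent genotype assignments exist with II-5 as Ff or ff.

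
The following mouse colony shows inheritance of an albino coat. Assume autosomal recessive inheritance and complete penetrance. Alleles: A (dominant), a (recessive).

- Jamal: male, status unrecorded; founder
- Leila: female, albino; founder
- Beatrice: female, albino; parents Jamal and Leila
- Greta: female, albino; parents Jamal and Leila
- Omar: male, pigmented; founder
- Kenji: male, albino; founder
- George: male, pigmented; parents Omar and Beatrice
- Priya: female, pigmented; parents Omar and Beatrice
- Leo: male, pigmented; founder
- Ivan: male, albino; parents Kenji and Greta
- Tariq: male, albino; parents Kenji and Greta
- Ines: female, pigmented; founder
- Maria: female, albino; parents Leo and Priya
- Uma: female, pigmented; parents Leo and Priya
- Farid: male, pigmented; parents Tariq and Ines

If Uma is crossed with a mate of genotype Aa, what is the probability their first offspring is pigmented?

5/6

Leo is pigmented so carries A and passed a to Maria (aa), so Leo is Aa.
Priya is pigmented so carries A and received a from Beatrice (aa), so Priya is Aa.
Uma is a pigmented offspring of Leo (Aa) × Priya (Aa), whose cross gives 1/4 AA : 1/2 Aa : 1/4 aa; conditioning on being pigmented, Uma is AA with probability 1/3, Aa with probability 2/3.
Summing over parental genotype combinations, P(offspring is pigmented) = 1/3·1 + 2/3·3/4 = 5/6.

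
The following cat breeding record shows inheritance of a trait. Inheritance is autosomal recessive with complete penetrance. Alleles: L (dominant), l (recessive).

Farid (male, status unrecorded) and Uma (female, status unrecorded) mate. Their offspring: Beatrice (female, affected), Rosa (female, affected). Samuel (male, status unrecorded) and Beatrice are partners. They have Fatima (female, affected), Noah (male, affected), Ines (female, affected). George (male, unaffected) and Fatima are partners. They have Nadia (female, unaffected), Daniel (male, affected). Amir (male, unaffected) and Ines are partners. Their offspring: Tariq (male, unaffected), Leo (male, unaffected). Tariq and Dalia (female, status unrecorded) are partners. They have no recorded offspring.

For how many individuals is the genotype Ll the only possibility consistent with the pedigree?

Obligate heterozygotes: George is unaffected so carries L and passed l to Daniel (ll), so George is Ll; Nadia is unaffected so carries L and received l from Fatima (ll), so Nadia is Ll; Tariq is unaffected so carries L and received l from Ines (ll), so Tariq is Ll; Leo is unaffected so carries L and received l from Ines (ll), so Leo is Ll.
Every other individual is either homozygous by phenotype or has at least one consistent homozygous assignment, so the count is 4.

4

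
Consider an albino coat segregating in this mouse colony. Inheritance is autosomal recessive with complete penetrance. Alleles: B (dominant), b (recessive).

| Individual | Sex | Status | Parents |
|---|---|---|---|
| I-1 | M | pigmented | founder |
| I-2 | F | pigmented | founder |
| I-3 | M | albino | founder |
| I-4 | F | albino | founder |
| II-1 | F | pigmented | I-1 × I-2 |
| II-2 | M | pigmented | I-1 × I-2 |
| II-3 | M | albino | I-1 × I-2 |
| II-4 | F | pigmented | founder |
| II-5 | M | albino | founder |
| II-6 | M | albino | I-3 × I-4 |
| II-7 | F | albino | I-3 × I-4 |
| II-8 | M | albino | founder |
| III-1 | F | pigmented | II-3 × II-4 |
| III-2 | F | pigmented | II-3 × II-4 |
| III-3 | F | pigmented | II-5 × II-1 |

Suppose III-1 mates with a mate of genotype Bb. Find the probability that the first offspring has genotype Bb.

1/2

III-1 is pigmented so carries B and received b from II-3 (bb), so III-1 is Bb.
The cross gives 1/4 BB : 1/2 Bb : 1/4 bb, so P(offspring has genotype Bb) = 1/2.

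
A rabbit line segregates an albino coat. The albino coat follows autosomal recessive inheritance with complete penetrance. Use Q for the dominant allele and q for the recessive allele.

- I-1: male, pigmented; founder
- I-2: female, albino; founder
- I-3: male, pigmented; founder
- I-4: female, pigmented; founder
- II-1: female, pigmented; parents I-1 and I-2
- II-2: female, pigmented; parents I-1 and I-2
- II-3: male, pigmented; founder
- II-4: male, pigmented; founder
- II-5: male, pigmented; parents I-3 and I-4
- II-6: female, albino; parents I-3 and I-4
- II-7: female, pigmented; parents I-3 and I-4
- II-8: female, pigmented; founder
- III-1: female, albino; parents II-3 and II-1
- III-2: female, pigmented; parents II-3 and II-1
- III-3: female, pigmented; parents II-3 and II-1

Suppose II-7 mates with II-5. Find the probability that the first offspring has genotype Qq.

I-3 is pigmented so carries Q and passed q to II-6 (qq), so I-3 is Qq.
I-4 is pigmented so carries Q and passed q to II-6 (qq), so I-4 is Qq.
II-7 is a pigmented offspring of I-3 (Qq) × I-4 (Qq), whose cross gives 1/4 QQ : 1/2 Qq : 1/4 qq; conditioning on being pigmented, II-7 is QQ with probability 1/3, Qq with probability 2/3.
II-5 is a pigmented offspring of I-3 (Qq) × I-4 (Qq), whose cross gives 1/4 QQ : 1/2 Qq : 1/4 qq; conditioning on being pigmented, II-5 is QQ with probability 1/3, Qq with probability 2/3.
Summing over parental genotype combinations, P(offspring has genotype Qq) = 2/9·1/2 + 2/9·1/2 + 4/9·1/2 = 4/9.

4/9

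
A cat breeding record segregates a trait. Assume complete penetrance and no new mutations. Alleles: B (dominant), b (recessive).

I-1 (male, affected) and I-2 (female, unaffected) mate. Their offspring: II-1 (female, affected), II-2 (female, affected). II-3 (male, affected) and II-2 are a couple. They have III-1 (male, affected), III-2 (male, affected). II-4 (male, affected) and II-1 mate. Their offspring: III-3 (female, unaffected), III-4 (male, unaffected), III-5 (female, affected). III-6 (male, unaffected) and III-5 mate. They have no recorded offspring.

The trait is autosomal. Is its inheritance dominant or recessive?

dominant

II-4 and II-1 are both affected yet have an unaffected child III-3. Under a recessive model two affected parents are homozygous and every child would be affected, so the trait cannot be recessive.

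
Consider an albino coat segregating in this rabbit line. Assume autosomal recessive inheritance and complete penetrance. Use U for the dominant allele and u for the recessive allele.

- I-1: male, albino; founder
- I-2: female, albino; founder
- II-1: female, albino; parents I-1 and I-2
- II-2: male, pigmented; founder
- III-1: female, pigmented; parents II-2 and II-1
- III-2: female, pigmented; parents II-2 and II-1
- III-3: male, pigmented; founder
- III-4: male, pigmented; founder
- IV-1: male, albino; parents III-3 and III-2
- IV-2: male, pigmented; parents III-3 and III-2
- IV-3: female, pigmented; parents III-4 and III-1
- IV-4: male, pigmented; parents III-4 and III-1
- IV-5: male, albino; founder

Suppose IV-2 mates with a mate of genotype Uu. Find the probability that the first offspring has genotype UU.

1/3

III-3 is pigmented so carries U and passed u to IV-1 (uu), so III-3 is Uu.
III-2 is pigmented so carries U and received u from II-1 (uu), so III-2 is Uu.
IV-2 is a pigmented offspring of III-3 (Uu) × III-2 (Uu), whose cross gives 1/4 UU : 1/2 Uu : 1/4 uu; conditioning on being pigmented, IV-2 is UU with probability 1/3, Uu with probability 2/3.
Summing over parental genotype combinations, P(offspring has genotype UU) = 1/3·1/2 + 2/3·1/4 = 1/3.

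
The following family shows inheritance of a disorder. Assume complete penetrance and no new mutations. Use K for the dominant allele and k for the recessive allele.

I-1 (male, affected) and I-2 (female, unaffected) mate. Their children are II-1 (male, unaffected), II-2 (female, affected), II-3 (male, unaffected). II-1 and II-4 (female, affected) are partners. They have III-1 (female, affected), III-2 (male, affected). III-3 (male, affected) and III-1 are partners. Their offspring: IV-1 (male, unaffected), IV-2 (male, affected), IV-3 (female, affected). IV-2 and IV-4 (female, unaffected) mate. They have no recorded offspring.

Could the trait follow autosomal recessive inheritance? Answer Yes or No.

Under autosomal recessive, IV-1 (unaffected, male) cannot arise from III-3 (affected) × III-1 (affected).

No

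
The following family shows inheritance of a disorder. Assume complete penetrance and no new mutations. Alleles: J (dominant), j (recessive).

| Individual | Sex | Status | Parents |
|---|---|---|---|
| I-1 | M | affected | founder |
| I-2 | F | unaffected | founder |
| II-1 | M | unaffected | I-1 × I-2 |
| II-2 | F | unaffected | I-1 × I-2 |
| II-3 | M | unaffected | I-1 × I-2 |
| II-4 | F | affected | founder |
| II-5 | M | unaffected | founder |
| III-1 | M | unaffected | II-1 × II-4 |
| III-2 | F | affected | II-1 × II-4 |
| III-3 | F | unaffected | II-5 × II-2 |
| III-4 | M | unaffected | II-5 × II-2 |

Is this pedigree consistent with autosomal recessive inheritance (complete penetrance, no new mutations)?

A consistent assignment under autosomal recessive exists: I-1 jj, I-2 JJ, II-1 Jj, II-2 Jj, II-3 Jj, II-4 jj, II-5 JJ, III-1 Jj, III-2 jj, III-3 JJ, III-4 JJ.
In this assignment every recorded phenotype matches its genotype and every non-founder's genotype is obtainable from its parents' genotypes, so the pedigree is consistent.

Yes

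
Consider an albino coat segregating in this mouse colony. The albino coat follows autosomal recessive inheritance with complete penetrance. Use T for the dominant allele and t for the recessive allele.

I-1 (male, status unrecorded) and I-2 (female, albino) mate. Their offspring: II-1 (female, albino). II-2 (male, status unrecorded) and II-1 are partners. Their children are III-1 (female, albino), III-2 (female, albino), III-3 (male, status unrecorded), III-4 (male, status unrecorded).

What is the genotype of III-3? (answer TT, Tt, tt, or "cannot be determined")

cannot be determined

III-3's phenotype is unrecorded, and no parent or child forces a single allele at both positions; consistent genotype assignments exist with III-3 as Tt or tt.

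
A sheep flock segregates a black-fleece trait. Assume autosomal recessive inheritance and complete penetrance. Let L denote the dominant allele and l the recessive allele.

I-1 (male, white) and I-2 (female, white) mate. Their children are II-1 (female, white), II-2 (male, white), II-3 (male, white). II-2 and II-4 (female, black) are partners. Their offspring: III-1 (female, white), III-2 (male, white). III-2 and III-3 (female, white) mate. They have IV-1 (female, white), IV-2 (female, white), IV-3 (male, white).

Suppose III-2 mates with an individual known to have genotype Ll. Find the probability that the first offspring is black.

1/4

III-2 is white so carries L and received l from II-4 (ll), so III-2 is Ll.
The cross gives 1/4 LL : 1/2 Ll : 1/4 ll, so P(offspring is black) = 1/4.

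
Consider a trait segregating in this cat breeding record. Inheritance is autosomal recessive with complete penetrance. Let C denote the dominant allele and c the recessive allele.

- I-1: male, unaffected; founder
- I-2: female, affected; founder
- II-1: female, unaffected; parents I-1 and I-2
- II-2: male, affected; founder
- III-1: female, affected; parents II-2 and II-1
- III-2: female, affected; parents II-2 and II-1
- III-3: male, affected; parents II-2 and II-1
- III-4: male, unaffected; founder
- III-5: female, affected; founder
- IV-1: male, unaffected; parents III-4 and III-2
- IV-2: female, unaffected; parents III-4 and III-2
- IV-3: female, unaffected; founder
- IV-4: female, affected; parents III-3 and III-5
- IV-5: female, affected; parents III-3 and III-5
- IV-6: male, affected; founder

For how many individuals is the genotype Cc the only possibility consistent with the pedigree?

Obligate heterozygotes: II-1 is unaffected so carries C and received c from I-2 (cc), so II-1 is Cc; IV-1 is unaffected so carries C and received c from III-2 (cc), so IV-1 is Cc; IV-2 is unaffected so carries C and received c from III-2 (cc), so IV-2 is Cc.
Every other individual is either homozygous by phenotype or has at least one consistent homozygous assignment, so the count is 3.

3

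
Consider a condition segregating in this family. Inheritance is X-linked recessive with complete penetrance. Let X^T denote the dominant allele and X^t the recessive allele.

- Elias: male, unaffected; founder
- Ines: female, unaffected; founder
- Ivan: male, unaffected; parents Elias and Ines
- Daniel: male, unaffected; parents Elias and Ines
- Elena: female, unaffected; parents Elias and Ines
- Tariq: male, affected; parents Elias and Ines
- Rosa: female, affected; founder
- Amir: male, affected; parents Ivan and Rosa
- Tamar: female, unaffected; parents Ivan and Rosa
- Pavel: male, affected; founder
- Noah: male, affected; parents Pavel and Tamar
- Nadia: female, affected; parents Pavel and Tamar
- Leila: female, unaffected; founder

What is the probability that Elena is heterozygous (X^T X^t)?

Elias is unaffected, so Elias is X^T Y.
Ines is unaffected so carries T and passed t to Tariq (X^t Y), so Ines is X^T X^t.
Their cross gives offspring ratios 1/2 X^T X^T : 1/2 X^T X^t. Conditioning on Elena being unaffected, P(X^T X^t) = 1/2 / 1 = 1/2.

1/2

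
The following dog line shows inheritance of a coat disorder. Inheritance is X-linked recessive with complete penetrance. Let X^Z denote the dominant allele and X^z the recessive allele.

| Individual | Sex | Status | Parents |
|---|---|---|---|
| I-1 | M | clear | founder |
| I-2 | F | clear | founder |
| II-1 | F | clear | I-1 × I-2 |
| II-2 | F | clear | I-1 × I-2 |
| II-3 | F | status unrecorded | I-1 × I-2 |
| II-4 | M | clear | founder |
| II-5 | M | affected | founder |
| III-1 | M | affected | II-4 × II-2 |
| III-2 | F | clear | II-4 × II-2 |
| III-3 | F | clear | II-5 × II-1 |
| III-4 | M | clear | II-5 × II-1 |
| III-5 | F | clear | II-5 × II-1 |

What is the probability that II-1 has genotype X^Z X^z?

1/9

I-1 is clear, so I-1 is X^Z Y.
I-2 is clear so carries Z and passed z to II-2 (X^Z X^z, whose Z came from I-1), so I-2 is X^Z X^z.
Their cross gives offspring ratios 1/2 X^Z X^Z : 1/2 X^Z X^z. Conditioning on II-1 being clear, P(X^Z X^z) = 1/2 / 1 = 1/2 before taking II-1's own offspring into account.
II-5 is affected, so II-5 is X^z Y.
Now use II-1's offspring. Probability of each recorded status — clear daughter III-3: 1/2 if II-1 is X^Z X^z, 1 if X^Z X^Z; clear son III-4: 1/2 if II-1 is X^Z X^z, 1 if X^Z X^Z; clear daughter III-5: 1/2 if II-1 is X^Z X^z, 1 if X^Z X^Z.
Bayes: P(X^Z X^z) = 1/2·1/8 / (1/2·1/8 + 1/2·1) = 1/9.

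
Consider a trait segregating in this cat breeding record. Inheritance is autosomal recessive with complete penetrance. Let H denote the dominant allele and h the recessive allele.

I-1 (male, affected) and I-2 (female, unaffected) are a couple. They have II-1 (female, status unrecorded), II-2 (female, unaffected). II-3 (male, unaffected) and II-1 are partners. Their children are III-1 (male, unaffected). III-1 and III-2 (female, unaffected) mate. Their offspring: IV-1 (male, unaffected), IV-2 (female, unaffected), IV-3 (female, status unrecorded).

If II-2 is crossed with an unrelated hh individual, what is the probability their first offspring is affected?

II-2 is unaffected so carries H and received h from I-1 (hh), so II-2 is Hh.
The cross gives 1/2 Hh : 1/2 hh, so P(offspring is affected) = 1/2.

1/2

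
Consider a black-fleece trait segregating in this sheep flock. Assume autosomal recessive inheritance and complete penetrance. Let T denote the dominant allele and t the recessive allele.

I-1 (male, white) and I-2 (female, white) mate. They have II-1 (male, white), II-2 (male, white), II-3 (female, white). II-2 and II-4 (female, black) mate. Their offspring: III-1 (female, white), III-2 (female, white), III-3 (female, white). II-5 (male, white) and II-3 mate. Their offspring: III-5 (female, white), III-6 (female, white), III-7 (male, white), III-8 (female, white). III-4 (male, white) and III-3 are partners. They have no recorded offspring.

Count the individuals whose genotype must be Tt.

Obligate heterozygotes: III-1 is white so carries T and received t from II-4 (tt), so III-1 is Tt; III-2 is white so carries T and received t from II-4 (tt), so III-2 is Tt; III-3 is white so carries T and received t from II-4 (tt), so III-3 is Tt.
Every other individual is either homozygous by phenotype or has at least one consistent homozygous assignment, so the count is 3.

3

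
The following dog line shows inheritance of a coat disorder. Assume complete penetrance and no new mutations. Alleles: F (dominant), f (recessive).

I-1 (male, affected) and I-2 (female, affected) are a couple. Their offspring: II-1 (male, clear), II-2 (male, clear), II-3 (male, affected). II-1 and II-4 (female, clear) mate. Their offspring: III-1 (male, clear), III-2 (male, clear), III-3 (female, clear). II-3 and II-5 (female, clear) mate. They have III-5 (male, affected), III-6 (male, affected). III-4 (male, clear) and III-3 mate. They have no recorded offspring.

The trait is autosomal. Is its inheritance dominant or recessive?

dominant

I-1 and I-2 are both affected yet have a clear child II-1. Under a recessive model two affected parents are homozygous and every child would be affected, so the trait cannot be recessive.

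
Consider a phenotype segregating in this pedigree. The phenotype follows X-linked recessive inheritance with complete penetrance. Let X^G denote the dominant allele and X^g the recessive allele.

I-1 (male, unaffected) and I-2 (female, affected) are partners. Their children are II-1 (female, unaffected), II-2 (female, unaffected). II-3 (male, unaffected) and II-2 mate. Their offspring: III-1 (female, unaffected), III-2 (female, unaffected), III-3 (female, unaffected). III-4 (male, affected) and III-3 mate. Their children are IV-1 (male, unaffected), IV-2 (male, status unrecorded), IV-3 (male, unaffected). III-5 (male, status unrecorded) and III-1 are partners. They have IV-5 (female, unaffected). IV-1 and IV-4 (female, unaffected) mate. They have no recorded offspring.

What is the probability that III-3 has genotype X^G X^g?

II-3 is unaffected, so II-3 is X^G Y.
II-2 is unaffected so carries G and received g from I-2 (X^g X^g), so II-2 is X^G X^g.
Their cross gives offspring ratios 1/2 X^G X^G : 1/2 X^G X^g. Conditioning on III-3 being unaffected, P(X^G X^g) = 1/2 / 1 = 1/2 before taking III-3's own offspring into account.
III-4 is affected, so III-4 is X^g Y.
Now use III-3's offspring. Probability of each recorded status — unaffected son IV-1: 1/2 if III-3 is X^G X^g, 1 if X^G X^G; unaffected son IV-3: 1/2 if III-3 is X^G X^g, 1 if X^G X^G. (IV-2: equally likely either way, so uninformative.)
Bayes: P(X^G X^g) = 1/2·1/4 / (1/2·1/4 + 1/2·1) = 1/5.

1/5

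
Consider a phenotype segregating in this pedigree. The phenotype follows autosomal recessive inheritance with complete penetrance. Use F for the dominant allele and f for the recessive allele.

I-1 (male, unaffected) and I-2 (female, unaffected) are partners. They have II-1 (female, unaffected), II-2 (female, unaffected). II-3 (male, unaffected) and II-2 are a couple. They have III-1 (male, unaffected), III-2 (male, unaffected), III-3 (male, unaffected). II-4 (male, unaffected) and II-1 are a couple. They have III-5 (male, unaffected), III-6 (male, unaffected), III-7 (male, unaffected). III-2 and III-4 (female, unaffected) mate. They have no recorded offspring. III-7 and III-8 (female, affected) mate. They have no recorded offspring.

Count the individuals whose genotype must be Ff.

No individual's genotype is forced to Ff by the pedigree, so the count is 0.

0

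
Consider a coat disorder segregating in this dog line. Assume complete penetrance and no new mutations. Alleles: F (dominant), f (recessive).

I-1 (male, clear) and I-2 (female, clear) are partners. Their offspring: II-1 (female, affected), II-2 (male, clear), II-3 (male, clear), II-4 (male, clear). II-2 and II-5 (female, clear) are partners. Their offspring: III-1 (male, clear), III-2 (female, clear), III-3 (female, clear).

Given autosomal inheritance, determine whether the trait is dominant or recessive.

recessive

I-1 and I-2 are both clear yet have an affected child II-1. Under dominance, an affected child requires at least one affected parent, so the trait cannot be dominant.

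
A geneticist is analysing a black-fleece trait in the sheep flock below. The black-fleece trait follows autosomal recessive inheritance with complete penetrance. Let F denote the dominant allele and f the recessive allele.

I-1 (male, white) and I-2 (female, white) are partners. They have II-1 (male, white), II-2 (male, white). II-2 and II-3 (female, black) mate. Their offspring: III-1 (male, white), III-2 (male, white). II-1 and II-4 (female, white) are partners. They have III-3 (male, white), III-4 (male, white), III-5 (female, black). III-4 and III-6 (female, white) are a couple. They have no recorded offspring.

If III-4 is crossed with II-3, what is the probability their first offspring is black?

II-1 is white so carries F and passed f to III-5 (ff), so II-1 is Ff.
II-4 is white so carries F and passed f to III-5 (ff), so II-4 is Ff.
III-4 is a white offspring of II-1 (Ff) × II-4 (Ff), whose cross gives 1/4 FF : 1/2 Ff : 1/4 ff; conditioning on being white, III-4 is FF with probability 1/3, Ff with probability 2/3.
II-3 is black, so II-3 is ff.
Summing over parental genotype combinations, P(offspring is black) = 2/3·1/2 = 1/3.

1/3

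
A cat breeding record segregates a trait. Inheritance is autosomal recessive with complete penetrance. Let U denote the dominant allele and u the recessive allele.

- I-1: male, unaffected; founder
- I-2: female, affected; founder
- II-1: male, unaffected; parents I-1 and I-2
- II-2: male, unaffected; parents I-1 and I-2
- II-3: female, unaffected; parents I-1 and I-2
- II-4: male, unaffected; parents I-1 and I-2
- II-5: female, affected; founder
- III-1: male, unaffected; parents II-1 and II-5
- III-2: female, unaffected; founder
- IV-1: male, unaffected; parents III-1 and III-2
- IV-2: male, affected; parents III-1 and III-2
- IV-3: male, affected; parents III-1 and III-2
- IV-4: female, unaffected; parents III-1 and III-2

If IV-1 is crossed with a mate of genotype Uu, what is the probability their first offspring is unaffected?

III-1 is unaffected so carries U and received u from II-5 (uu), so III-1 is Uu.
III-2 is unaffected so carries U and passed u to IV-2 (uu), so III-2 is Uu.
IV-1 is an unaffected offspring of III-1 (Uu) × III-2 (Uu), whose cross gives 1/4 UU : 1/2 Uu : 1/4 uu; conditioning on being unaffected, IV-1 is UU with probability 1/3, Uu with probability 2/3.
Summing over parental genotype combinations, P(offspring is unaffected) = 1/3·1 + 2/3·3/4 = 5/6.

5/6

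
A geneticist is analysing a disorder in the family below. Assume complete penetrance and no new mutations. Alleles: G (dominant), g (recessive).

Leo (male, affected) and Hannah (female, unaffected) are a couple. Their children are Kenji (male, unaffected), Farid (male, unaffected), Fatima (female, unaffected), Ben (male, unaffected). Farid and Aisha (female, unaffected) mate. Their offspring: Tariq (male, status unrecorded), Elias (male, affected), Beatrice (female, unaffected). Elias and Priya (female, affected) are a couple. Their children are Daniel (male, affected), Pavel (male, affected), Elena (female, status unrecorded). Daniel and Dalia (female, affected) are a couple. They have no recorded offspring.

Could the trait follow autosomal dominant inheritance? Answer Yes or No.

Under autosomal dominant, Elias (affected, male) cannot arise from Farid (unaffected) × Aisha (unaffected).

No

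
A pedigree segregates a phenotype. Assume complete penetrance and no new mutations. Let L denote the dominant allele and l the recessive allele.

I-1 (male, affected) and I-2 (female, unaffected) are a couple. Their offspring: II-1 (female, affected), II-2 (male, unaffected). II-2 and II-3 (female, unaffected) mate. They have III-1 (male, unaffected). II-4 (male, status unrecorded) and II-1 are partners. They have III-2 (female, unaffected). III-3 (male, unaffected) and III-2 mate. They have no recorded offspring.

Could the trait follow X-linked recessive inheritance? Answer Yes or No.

Yes

A consistent assignment under X-linked recessive exists: I-1 X^l Y, I-2 X^L X^l, II-1 X^l X^l, II-2 X^L Y, II-3 X^L X^L, II-4 X^L Y, III-1 X^L Y, III-2 X^L X^l, III-3 X^L Y.
In this assignment every recorded phenotype matches its genotype and every non-founder's genotype is obtainable from its parents' genotypes, so the pedigree is consistent.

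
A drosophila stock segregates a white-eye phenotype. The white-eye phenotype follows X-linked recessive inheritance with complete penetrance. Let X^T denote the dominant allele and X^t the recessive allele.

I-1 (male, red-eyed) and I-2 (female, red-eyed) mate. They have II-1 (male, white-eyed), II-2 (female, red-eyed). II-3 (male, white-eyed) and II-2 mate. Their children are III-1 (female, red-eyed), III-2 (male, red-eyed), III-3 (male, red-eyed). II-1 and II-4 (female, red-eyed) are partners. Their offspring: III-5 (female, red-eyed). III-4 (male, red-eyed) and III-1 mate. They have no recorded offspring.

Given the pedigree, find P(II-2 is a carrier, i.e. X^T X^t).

I-1 is red-eyed, so I-1 is X^T Y.
I-2 is red-eyed so carries T and passed t to II-1 (X^t Y), so I-2 is X^T X^t.
Their cross gives offspring ratios 1/2 X^T X^T : 1/2 X^T X^t. Conditioning on II-2 being red-eyed, P(X^T X^t) = 1/2 / 1 = 1/2 before taking II-2's own offspring into account.
II-3 is white-eyed, so II-3 is X^t Y.
Now use II-2's offspring. Probability of each recorded status — red-eyed daughter III-1: 1/2 if II-2 is X^T X^t, 1 if X^T X^T; red-eyed son III-2: 1/2 if II-2 is X^T X^t, 1 if X^T X^T; red-eyed son III-3: 1/2 if II-2 is X^T X^t, 1 if X^T X^T.
Bayes: P(X^T X^t) = 1/2·1/8 / (1/2·1/8 + 1/2·1) = 1/9.

1/9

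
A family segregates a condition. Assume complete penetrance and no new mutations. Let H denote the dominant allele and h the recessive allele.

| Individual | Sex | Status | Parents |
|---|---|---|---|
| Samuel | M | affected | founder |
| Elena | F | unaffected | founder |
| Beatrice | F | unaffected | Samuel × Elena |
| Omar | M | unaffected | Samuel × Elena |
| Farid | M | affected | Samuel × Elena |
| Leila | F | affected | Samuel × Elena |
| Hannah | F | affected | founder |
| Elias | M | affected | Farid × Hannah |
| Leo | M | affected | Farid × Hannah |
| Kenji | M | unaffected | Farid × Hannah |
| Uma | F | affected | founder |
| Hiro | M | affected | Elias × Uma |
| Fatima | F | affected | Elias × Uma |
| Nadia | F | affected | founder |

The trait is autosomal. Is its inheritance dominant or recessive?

Farid and Hannah are both affected yet have an unaffected child Kenji. Under a recessive model two affected parents are homozygous and every child would be affected, so the trait cannot be recessive.

dominant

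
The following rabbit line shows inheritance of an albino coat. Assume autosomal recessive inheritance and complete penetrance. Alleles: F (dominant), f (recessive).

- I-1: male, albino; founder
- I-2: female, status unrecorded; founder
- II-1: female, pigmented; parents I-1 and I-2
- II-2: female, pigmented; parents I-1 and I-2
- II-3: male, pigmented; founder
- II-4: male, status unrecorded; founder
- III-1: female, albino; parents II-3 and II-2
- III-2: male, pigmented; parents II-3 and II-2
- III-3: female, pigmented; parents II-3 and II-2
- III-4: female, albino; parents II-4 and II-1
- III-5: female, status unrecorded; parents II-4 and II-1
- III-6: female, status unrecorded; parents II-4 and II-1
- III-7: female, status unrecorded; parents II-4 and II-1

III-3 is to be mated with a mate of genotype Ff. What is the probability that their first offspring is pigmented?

II-3 is pigmented so carries F and passed f to III-1 (ff), so II-3 is Ff.
II-2 is pigmented so carries F and received f from I-1 (ff), so II-2 is Ff.
III-3 is a pigmented offspring of II-3 (Ff) × II-2 (Ff), whose cross gives 1/4 FF : 1/2 Ff : 1/4 ff; conditioning on being pigmented, III-3 is FF with probability 1/3, Ff with probability 2/3.
Summing over parental genotype combinations, P(offspring is pigmented) = 1/3·1 + 2/3·3/4 = 5/6.

5/6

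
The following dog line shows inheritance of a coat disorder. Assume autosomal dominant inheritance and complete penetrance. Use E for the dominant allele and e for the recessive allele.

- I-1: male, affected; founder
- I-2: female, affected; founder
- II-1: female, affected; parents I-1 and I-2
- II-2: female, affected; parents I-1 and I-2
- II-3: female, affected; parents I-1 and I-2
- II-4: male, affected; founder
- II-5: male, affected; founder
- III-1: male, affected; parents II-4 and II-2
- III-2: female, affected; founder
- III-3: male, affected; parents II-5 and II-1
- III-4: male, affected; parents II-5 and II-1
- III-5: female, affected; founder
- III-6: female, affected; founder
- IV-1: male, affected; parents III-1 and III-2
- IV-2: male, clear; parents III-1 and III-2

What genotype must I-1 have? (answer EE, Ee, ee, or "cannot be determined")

I-1's phenotype allows EE or Ee, and no parent or child forces a single allele at both positions; consistent genotype assignments exist with I-1 as EE or Ee.

cannot be determined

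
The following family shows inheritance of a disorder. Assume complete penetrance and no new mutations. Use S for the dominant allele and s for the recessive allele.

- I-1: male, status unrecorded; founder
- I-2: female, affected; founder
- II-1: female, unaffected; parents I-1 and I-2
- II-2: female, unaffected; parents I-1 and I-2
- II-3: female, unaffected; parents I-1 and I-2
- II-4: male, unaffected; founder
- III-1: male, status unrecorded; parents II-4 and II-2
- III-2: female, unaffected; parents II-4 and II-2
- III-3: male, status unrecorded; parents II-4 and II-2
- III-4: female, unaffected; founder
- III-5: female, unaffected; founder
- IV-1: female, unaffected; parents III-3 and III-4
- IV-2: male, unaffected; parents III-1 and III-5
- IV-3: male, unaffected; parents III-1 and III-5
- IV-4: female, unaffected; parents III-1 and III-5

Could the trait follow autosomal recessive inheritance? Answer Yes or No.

Yes

A consistent assignment under autosomal recessive exists: I-1 SS, I-2 ss, II-1 Ss, II-2 Ss, II-3 Ss, II-4 SS, III-1 SS, III-2 SS, III-3 SS, III-4 SS, III-5 SS, IV-1 SS, IV-2 SS, IV-3 SS, IV-4 SS.
In this assignment every recorded phenotype matches its genotype and every non-founder's genotype is obtainable from its parents' genotypes, so the pedigree is consistent.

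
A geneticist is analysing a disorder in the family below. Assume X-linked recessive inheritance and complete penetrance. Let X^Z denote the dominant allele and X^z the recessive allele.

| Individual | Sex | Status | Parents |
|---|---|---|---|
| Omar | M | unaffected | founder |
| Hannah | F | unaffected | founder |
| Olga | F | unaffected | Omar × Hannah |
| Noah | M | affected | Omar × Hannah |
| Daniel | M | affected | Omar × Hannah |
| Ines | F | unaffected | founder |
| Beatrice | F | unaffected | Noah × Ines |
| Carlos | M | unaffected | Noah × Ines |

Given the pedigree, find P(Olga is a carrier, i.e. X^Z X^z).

1/2

Omar is unaffected, so Omar is X^Z Y.
Hannah is unaffected so carries Z and passed z to Noah (X^z Y), so Hannah is X^Z X^z.
Their cross gives offspring ratios 1/2 X^Z X^Z : 1/2 X^Z X^z. Conditioning on Olga being unaffected, P(X^Z X^z) = 1/2 / 1 = 1/2.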